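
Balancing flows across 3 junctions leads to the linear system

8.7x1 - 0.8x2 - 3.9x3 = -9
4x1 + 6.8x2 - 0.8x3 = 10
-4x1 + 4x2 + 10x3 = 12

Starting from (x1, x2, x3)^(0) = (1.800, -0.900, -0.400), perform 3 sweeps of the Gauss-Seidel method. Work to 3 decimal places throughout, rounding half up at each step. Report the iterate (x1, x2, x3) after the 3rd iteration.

Iteration 1:
  x1 = (-9 - (-0.8)·-0.900 - (-3.9)·-0.400) / (8.7) = -1.297
  x2 = (10 - (4)·-1.297 - (-0.8)·-0.400) / (6.8) = 2.186
  x3 = (12 - (-4)·-1.297 - (4)·2.186) / (10) = -0.193
Iteration 2:
  x1 = (-9 - (-0.8)·2.186 - (-3.9)·-0.193) / (8.7) = -0.920
  x2 = (10 - (4)·-0.920 - (-0.8)·-0.193) / (6.8) = 1.989
  x3 = (12 - (-4)·-0.920 - (4)·1.989) / (10) = 0.036
Iteration 3:
  x1 = (-9 - (-0.8)·1.989 - (-3.9)·0.036) / (8.7) = -0.835
  x2 = (10 - (4)·-0.835 - (-0.8)·0.036) / (6.8) = 1.966
  x3 = (12 - (-4)·-0.835 - (4)·1.966) / (10) = 0.080

(-0.835, 1.966, 0.080)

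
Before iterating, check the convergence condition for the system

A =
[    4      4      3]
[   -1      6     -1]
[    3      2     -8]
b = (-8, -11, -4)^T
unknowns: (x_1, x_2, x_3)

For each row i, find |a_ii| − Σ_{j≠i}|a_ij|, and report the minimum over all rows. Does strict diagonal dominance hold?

row 1: |4| − (4+3) = -3
row 2: |6| − (1+1) = 4
row 3: |-8| − (3+2) = 3
minimum over rows = -3 → not strictly diagonally dominant

-3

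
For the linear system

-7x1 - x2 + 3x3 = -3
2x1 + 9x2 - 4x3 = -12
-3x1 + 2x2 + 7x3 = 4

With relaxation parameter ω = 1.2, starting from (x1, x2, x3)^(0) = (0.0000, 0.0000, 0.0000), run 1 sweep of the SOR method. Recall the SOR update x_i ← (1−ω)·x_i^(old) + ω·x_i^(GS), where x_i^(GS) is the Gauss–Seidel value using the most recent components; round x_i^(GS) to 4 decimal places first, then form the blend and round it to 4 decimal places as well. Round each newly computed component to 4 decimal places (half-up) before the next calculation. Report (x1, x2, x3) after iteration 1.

Iteration 1:
  x1: GS value = (-3 - (-1)·0.0000 - (3)·0.0000) / (-7) = 0.4286;  x1 ← (1−ω)·0.0000 + ω·0.4286 = 0.5143
  x2: GS value = (-12 - (2)·0.5143 - (-4)·0.0000) / (9) = -1.4476;  x2 ← (1−ω)·0.0000 + ω·-1.4476 = -1.7371
  x3: GS value = (4 - (-3)·0.5143 - (2)·-1.7371) / (7) = 1.2882;  x3 ← (1−ω)·0.0000 + ω·1.2882 = 1.5458

(0.5143, -1.7371, 1.5458)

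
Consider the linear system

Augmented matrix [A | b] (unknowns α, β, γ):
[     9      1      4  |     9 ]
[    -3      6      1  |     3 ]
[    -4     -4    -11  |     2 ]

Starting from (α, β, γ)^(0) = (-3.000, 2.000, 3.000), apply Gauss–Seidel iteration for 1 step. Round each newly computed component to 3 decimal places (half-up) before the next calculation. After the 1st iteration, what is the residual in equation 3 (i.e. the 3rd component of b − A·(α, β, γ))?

Iteration 1:
  α = (9 - (1)·2.000 - (4)·3.000) / (9) = -0.556
  β = (3 - (-3)·-0.556 - (1)·3.000) / (6) = -0.278
  γ = (2 - (-4)·-0.556 - (-4)·-0.278) / (-11) = 0.121
Residual b − A·x = (13.798, 2.879, -0.005)

-0.005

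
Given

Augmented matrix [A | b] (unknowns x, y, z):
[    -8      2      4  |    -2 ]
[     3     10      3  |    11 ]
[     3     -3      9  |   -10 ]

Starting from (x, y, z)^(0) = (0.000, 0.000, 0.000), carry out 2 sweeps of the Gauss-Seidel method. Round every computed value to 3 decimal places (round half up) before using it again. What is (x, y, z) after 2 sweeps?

(0.080, 1.332, -0.694)

Iteration 1:
  x = (-2 - (2)·0.000 - (4)·0.000) / (-8) = 0.250
  y = (11 - (3)·0.250 - (3)·0.000) / (10) = 1.025
  z = (-10 - (3)·0.250 - (-3)·1.025) / (9) = -0.853
Iteration 2:
  x = (-2 - (2)·1.025 - (4)·-0.853) / (-8) = 0.080
  y = (11 - (3)·0.080 - (3)·-0.853) / (10) = 1.332
  z = (-10 - (3)·0.080 - (-3)·1.332) / (9) = -0.694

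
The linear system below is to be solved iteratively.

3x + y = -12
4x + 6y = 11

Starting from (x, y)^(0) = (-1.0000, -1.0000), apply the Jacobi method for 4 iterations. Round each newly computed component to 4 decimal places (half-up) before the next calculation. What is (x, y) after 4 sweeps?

(-5.6852, 5.4506)

Iteration 1:
  x = (-12 - (1)·-1.0000) / (3) = -3.6667
  y = (11 - (4)·-1.0000) / (6) = 2.5000
Iteration 2:
  x = (-12 - (1)·2.5000) / (3) = -4.8333
  y = (11 - (4)·-3.6667) / (6) = 4.2778
Iteration 3:
  x = (-12 - (1)·4.2778) / (3) = -5.4259
  y = (11 - (4)·-4.8333) / (6) = 5.0555
Iteration 4:
  x = (-12 - (1)·5.0555) / (3) = -5.6852
  y = (11 - (4)·-5.4259) / (6) = 5.4506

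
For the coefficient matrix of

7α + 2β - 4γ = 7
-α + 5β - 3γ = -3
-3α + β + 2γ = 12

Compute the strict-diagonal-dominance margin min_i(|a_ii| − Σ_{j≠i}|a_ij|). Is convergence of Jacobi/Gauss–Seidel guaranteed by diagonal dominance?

-2

row 1: |7| − (2+4) = 1
row 2: |5| − (1+3) = 1
row 3: |2| − (3+1) = -2
minimum over rows = -2 → not strictly diagonally dominant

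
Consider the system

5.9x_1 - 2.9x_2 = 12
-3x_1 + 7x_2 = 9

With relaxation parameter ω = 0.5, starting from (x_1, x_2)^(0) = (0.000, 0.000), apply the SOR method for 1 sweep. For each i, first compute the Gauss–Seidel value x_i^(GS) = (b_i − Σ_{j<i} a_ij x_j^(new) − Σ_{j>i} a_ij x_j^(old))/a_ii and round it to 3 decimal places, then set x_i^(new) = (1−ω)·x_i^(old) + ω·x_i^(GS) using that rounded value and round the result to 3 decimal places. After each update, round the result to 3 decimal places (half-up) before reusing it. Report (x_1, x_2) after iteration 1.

Iteration 1:
  x_1: GS value = (12 - (-2.9)·0.000) / (5.9) = 2.034;  x_1 ← (1−ω)·0.000 + ω·2.034 = 1.017
  x_2: GS value = (9 - (-3)·1.017) / (7) = 1.722;  x_2 ← (1−ω)·0.000 + ω·1.722 = 0.861

(1.017, 0.861)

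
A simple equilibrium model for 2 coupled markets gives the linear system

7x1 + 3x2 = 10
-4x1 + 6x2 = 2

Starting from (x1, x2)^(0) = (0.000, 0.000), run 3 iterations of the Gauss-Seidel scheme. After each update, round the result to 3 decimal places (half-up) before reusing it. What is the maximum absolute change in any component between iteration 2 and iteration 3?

0.158

Iteration 1:
  x1 = (10 - (3)·0.000) / (7) = 1.429
  x2 = (2 - (-4)·1.429) / (6) = 1.286
Iteration 2:
  x1 = (10 - (3)·1.286) / (7) = 0.877
  x2 = (2 - (-4)·0.877) / (6) = 0.918
Iteration 3:
  x1 = (10 - (3)·0.918) / (7) = 1.035
  x2 = (2 - (-4)·1.035) / (6) = 1.023
Change: (0.158, 0.105) → max |·| = 0.158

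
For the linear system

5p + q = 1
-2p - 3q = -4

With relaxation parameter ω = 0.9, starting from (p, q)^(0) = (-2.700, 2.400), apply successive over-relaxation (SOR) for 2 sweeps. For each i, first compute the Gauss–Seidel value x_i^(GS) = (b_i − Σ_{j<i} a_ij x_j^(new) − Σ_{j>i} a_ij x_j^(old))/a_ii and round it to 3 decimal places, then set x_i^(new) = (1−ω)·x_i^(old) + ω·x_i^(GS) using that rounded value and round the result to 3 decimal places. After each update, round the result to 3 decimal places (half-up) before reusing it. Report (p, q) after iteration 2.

(-0.188, 1.488)

Iteration 1:
  p: GS value = (1 - (1)·2.400) / (5) = -0.280;  p ← (1−ω)·-2.700 + ω·-0.280 = -0.522
  q: GS value = (-4 - (-2)·-0.522) / (-3) = 1.681;  q ← (1−ω)·2.400 + ω·1.681 = 1.753
Iteration 2:
  p: GS value = (1 - (1)·1.753) / (5) = -0.151;  p ← (1−ω)·-0.522 + ω·-0.151 = -0.188
  q: GS value = (-4 - (-2)·-0.188) / (-3) = 1.459;  q ← (1−ω)·1.753 + ω·1.459 = 1.488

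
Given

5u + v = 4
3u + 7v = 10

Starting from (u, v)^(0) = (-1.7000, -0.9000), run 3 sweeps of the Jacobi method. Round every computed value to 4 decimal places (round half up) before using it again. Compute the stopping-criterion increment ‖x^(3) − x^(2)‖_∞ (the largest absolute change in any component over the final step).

Iteration 1:
  u = (4 - (1)·-0.9000) / (5) = 0.9800
  v = (10 - (3)·-1.7000) / (7) = 2.1571
Iteration 2:
  u = (4 - (1)·2.1571) / (5) = 0.3686
  v = (10 - (3)·0.9800) / (7) = 1.0086
Iteration 3:
  u = (4 - (1)·1.0086) / (5) = 0.5983
  v = (10 - (3)·0.3686) / (7) = 1.2706
Change: (0.2297, 0.2620) → max |·| = 0.2620

0.2620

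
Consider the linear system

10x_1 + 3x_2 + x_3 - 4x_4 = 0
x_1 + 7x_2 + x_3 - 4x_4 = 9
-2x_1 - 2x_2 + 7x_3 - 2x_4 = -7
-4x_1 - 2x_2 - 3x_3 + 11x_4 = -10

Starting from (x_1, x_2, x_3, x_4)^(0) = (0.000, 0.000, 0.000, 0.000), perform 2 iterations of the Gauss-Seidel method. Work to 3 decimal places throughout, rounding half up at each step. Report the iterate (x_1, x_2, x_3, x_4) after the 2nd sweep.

(-0.662, 0.986, -1.150, -1.284)

Iteration 1:
  x_1 = (0 - (3)·0.000 - (1)·0.000 - (-4)·0.000) / (10) = 0.000
  x_2 = (9 - (1)·0.000 - (1)·0.000 - (-4)·0.000) / (7) = 1.286
  x_3 = (-7 - (-2)·0.000 - (-2)·1.286 - (-2)·0.000) / (7) = -0.633
  x_4 = (-10 - (-4)·0.000 - (-2)·1.286 - (-3)·-0.633) / (11) = -0.848
Iteration 2:
  x_1 = (0 - (3)·1.286 - (1)·-0.633 - (-4)·-0.848) / (10) = -0.662
  x_2 = (9 - (1)·-0.662 - (1)·-0.633 - (-4)·-0.848) / (7) = 0.986
  x_3 = (-7 - (-2)·-0.662 - (-2)·0.986 - (-2)·-0.848) / (7) = -1.150
  x_4 = (-10 - (-4)·-0.662 - (-2)·0.986 - (-3)·-1.150) / (11) = -1.284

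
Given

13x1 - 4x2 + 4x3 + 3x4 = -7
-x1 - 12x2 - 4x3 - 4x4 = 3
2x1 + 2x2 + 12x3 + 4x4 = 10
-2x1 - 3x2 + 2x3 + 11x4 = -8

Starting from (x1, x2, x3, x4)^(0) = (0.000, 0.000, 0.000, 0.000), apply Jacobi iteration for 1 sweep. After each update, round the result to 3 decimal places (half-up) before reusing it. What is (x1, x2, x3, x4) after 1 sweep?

(-0.538, -0.250, 0.833, -0.727)

Iteration 1:
  x1 = (-7 - (-4)·0.000 - (4)·0.000 - (3)·0.000) / (13) = -0.538
  x2 = (3 - (-1)·0.000 - (-4)·0.000 - (-4)·0.000) / (-12) = -0.250
  x3 = (10 - (2)·0.000 - (2)·0.000 - (4)·0.000) / (12) = 0.833
  x4 = (-8 - (-2)·0.000 - (-3)·0.000 - (2)·0.000) / (11) = -0.727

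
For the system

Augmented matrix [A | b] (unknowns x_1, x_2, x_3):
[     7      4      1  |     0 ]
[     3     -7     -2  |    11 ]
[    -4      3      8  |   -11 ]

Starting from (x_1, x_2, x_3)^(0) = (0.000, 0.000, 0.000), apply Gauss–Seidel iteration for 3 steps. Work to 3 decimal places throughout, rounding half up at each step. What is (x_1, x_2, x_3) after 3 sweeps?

(0.598, -1.165, -0.639)

Iteration 1:
  x_1 = (0 - (4)·0.000 - (1)·0.000) / (7) = 0.000
  x_2 = (11 - (3)·0.000 - (-2)·0.000) / (-7) = -1.571
  x_3 = (-11 - (-4)·0.000 - (3)·-1.571) / (8) = -0.786
Iteration 2:
  x_1 = (0 - (4)·-1.571 - (1)·-0.786) / (7) = 1.010
  x_2 = (11 - (3)·1.010 - (-2)·-0.786) / (-7) = -0.914
  x_3 = (-11 - (-4)·1.010 - (3)·-0.914) / (8) = -0.527
Iteration 3:
  x_1 = (0 - (4)·-0.914 - (1)·-0.527) / (7) = 0.598
  x_2 = (11 - (3)·0.598 - (-2)·-0.527) / (-7) = -1.165
  x_3 = (-11 - (-4)·0.598 - (3)·-1.165) / (8) = -0.639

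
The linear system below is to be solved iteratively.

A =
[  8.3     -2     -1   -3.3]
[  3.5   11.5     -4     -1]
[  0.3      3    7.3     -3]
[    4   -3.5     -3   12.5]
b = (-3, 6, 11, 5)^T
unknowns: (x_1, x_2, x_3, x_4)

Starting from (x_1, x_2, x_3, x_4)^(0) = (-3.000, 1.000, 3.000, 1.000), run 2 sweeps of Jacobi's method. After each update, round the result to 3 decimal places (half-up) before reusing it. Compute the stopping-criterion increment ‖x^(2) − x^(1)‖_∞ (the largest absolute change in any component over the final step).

Iteration 1:
  x_1 = (-3 - (-2)·1.000 - (-1)·3.000 - (-3.3)·1.000) / (8.3) = 0.639
  x_2 = (6 - (3.5)·-3.000 - (-4)·3.000 - (-1)·1.000) / (11.5) = 2.565
  x_3 = (11 - (0.3)·-3.000 - (3)·1.000 - (-3)·1.000) / (7.3) = 1.630
  x_4 = (5 - (4)·-3.000 - (-3.5)·1.000 - (-3)·3.000) / (12.5) = 2.360
Iteration 2:
  x_1 = (-3 - (-2)·2.565 - (-1)·1.630 - (-3.3)·2.360) / (8.3) = 1.391
  x_2 = (6 - (3.5)·0.639 - (-4)·1.630 - (-1)·2.360) / (11.5) = 1.099
  x_3 = (11 - (0.3)·0.639 - (3)·2.565 - (-3)·2.360) / (7.3) = 1.396
  x_4 = (5 - (4)·0.639 - (-3.5)·2.565 - (-3)·1.630) / (12.5) = 1.305
Change: (0.752, -1.466, -0.234, -1.055) → max |·| = 1.466

1.466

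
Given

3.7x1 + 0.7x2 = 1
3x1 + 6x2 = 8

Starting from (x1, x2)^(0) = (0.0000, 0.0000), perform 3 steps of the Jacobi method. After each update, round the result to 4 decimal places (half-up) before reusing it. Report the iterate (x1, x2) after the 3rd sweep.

(0.0436, 1.3243)

Iteration 1:
  x1 = (1 - (0.7)·0.0000) / (3.7) = 0.2703
  x2 = (8 - (3)·0.0000) / (6) = 1.3333
Iteration 2:
  x1 = (1 - (0.7)·1.3333) / (3.7) = 0.0180
  x2 = (8 - (3)·0.2703) / (6) = 1.1982
Iteration 3:
  x1 = (1 - (0.7)·1.1982) / (3.7) = 0.0436
  x2 = (8 - (3)·0.0180) / (6) = 1.3243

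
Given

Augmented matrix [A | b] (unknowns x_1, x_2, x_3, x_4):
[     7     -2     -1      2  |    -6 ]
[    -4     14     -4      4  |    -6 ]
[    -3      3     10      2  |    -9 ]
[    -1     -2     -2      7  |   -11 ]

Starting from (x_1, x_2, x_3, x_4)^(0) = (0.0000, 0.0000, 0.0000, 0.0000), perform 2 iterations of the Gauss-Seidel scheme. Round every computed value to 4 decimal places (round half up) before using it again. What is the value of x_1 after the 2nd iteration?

-0.5691

Iteration 1:
  x_1 = (-6 - (-2)·0.0000 - (-1)·0.0000 - (2)·0.0000) / (7) = -0.8571
  x_2 = (-6 - (-4)·-0.8571 - (-4)·0.0000 - (4)·0.0000) / (14) = -0.6735
  x_3 = (-9 - (-3)·-0.8571 - (3)·-0.6735 - (2)·0.0000) / (10) = -0.9551
  x_4 = (-11 - (-1)·-0.8571 - (-2)·-0.6735 - (-2)·-0.9551) / (7) = -2.1592
Iteration 2:
  x_1 = (-6 - (-2)·-0.6735 - (-1)·-0.9551 - (2)·-2.1592) / (7) = -0.5691
  x_2 = (-6 - (-4)·-0.5691 - (-4)·-0.9551 - (4)·-2.1592) / (14) = -0.2471
  x_3 = (-9 - (-3)·-0.5691 - (3)·-0.2471 - (2)·-2.1592) / (10) = -0.5648
  x_4 = (-11 - (-1)·-0.5691 - (-2)·-0.2471 - (-2)·-0.5648) / (7) = -1.8847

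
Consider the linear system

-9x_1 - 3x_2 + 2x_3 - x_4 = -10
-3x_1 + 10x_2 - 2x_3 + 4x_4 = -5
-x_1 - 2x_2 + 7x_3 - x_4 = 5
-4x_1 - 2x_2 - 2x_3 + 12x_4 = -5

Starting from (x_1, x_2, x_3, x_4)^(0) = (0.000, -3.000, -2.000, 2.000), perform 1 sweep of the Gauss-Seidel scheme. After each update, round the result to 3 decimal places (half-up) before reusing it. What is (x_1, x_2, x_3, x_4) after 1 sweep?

Iteration 1:
  x_1 = (-10 - (-3)·-3.000 - (2)·-2.000 - (-1)·2.000) / (-9) = 1.444
  x_2 = (-5 - (-3)·1.444 - (-2)·-2.000 - (4)·2.000) / (10) = -1.267
  x_3 = (5 - (-1)·1.444 - (-2)·-1.267 - (-1)·2.000) / (7) = 0.844
  x_4 = (-5 - (-4)·1.444 - (-2)·-1.267 - (-2)·0.844) / (12) = -0.006

(1.444, -1.267, 0.844, -0.006)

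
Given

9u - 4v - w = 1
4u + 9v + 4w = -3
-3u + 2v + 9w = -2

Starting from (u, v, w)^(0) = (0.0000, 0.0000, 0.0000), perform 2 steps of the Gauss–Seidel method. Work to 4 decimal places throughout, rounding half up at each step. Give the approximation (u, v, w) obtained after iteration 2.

Iteration 1:
  u = (1 - (-4)·0.0000 - (-1)·0.0000) / (9) = 0.1111
  v = (-3 - (4)·0.1111 - (4)·0.0000) / (9) = -0.3827
  w = (-2 - (-3)·0.1111 - (2)·-0.3827) / (9) = -0.1001
Iteration 2:
  u = (1 - (-4)·-0.3827 - (-1)·-0.1001) / (9) = -0.0701
  v = (-3 - (4)·-0.0701 - (4)·-0.1001) / (9) = -0.2577
  w = (-2 - (-3)·-0.0701 - (2)·-0.2577) / (9) = -0.1883

(-0.0701, -0.2577, -0.1883)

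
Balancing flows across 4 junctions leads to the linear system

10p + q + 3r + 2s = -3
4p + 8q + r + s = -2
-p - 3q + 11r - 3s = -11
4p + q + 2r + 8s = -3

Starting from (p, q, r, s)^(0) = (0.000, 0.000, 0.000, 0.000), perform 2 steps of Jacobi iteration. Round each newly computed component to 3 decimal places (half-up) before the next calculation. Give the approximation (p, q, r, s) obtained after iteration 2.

(0.100, 0.072, -1.198, 0.056)

Iteration 1:
  p = (-3 - (1)·0.000 - (3)·0.000 - (2)·0.000) / (10) = -0.300
  q = (-2 - (4)·0.000 - (1)·0.000 - (1)·0.000) / (8) = -0.250
  r = (-11 - (-1)·0.000 - (-3)·0.000 - (-3)·0.000) / (11) = -1.000
  s = (-3 - (4)·0.000 - (1)·0.000 - (2)·0.000) / (8) = -0.375
Iteration 2:
  p = (-3 - (1)·-0.250 - (3)·-1.000 - (2)·-0.375) / (10) = 0.100
  q = (-2 - (4)·-0.300 - (1)·-1.000 - (1)·-0.375) / (8) = 0.072
  r = (-11 - (-1)·-0.300 - (-3)·-0.250 - (-3)·-0.375) / (11) = -1.198
  s = (-3 - (4)·-0.300 - (1)·-0.250 - (2)·-1.000) / (8) = 0.056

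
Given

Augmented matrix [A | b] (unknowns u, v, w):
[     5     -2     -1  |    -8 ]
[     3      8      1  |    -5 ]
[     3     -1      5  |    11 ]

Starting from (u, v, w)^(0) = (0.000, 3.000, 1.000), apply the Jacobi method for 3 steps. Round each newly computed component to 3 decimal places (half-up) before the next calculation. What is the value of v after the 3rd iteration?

-0.394

Iteration 1:
  u = (-8 - (-2)·3.000 - (-1)·1.000) / (5) = -0.200
  v = (-5 - (3)·0.000 - (1)·1.000) / (8) = -0.750
  w = (11 - (3)·0.000 - (-1)·3.000) / (5) = 2.800
Iteration 2:
  u = (-8 - (-2)·-0.750 - (-1)·2.800) / (5) = -1.340
  v = (-5 - (3)·-0.200 - (1)·2.800) / (8) = -0.900
  w = (11 - (3)·-0.200 - (-1)·-0.750) / (5) = 2.170
Iteration 3:
  u = (-8 - (-2)·-0.900 - (-1)·2.170) / (5) = -1.526
  v = (-5 - (3)·-1.340 - (1)·2.170) / (8) = -0.394
  w = (11 - (3)·-1.340 - (-1)·-0.900) / (5) = 2.824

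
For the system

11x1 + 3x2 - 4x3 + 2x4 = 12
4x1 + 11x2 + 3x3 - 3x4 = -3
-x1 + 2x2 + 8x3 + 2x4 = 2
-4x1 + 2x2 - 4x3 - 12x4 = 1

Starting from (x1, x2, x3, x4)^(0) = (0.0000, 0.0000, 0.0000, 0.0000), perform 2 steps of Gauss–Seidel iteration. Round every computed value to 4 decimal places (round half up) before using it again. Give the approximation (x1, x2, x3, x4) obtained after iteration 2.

Iteration 1:
  x1 = (12 - (3)·0.0000 - (-4)·0.0000 - (2)·0.0000) / (11) = 1.0909
  x2 = (-3 - (4)·1.0909 - (3)·0.0000 - (-3)·0.0000) / (11) = -0.6694
  x3 = (2 - (-1)·1.0909 - (2)·-0.6694 - (2)·0.0000) / (8) = 0.5537
  x4 = (1 - (-4)·1.0909 - (2)·-0.6694 - (-4)·0.5537) / (-12) = -0.7431
Iteration 2:
  x1 = (12 - (3)·-0.6694 - (-4)·0.5537 - (2)·-0.7431) / (11) = 1.6099
  x2 = (-3 - (4)·1.6099 - (3)·0.5537 - (-3)·-0.7431) / (11) = -1.2118
  x3 = (2 - (-1)·1.6099 - (2)·-1.2118 - (2)·-0.7431) / (8) = 0.9400
  x4 = (1 - (-4)·1.6099 - (2)·-1.2118 - (-4)·0.9400) / (-12) = -1.1353

(1.6099, -1.2118, 0.9400, -1.1353)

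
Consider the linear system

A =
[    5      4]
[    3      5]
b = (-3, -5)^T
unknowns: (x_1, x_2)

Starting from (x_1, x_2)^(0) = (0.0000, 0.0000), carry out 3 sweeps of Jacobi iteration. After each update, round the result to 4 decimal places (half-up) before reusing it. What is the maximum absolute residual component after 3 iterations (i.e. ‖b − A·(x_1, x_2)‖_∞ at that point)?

1.9200

Iteration 1:
  x_1 = (-3 - (4)·0.0000) / (5) = -0.6000
  x_2 = (-5 - (3)·0.0000) / (5) = -1.0000
Iteration 2:
  x_1 = (-3 - (4)·-1.0000) / (5) = 0.2000
  x_2 = (-5 - (3)·-0.6000) / (5) = -0.6400
Iteration 3:
  x_1 = (-3 - (4)·-0.6400) / (5) = -0.0880
  x_2 = (-5 - (3)·0.2000) / (5) = -1.1200
Residual b − A·x = (1.9200, 0.8640); ∞-norm = 1.9200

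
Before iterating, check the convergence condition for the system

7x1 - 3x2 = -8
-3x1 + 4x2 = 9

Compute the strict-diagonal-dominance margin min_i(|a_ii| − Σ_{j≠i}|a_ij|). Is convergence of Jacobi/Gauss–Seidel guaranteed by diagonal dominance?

1

row 1: |7| − (3) = 4
row 2: |4| − (3) = 1
minimum over rows = 1 → strictly diagonally dominant (convergence guaranteed)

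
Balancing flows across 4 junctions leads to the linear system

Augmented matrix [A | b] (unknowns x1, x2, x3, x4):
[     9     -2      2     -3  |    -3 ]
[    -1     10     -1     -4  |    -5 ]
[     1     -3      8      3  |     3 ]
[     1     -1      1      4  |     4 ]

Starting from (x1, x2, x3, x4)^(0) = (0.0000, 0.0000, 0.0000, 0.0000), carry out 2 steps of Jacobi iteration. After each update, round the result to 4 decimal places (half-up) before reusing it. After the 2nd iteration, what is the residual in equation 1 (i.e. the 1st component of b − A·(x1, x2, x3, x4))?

Iteration 1:
  x1 = (-3 - (-2)·0.0000 - (2)·0.0000 - (-3)·0.0000) / (9) = -0.3333
  x2 = (-5 - (-1)·0.0000 - (-1)·0.0000 - (-4)·0.0000) / (10) = -0.5000
  x3 = (3 - (1)·0.0000 - (-3)·0.0000 - (3)·0.0000) / (8) = 0.3750
  x4 = (4 - (1)·0.0000 - (-1)·0.0000 - (1)·0.0000) / (4) = 1.0000
Iteration 2:
  x1 = (-3 - (-2)·-0.5000 - (2)·0.3750 - (-3)·1.0000) / (9) = -0.1944
  x2 = (-5 - (-1)·-0.3333 - (-1)·0.3750 - (-4)·1.0000) / (10) = -0.0958
  x3 = (3 - (1)·-0.3333 - (-3)·-0.5000 - (3)·1.0000) / (8) = -0.1458
  x4 = (4 - (1)·-0.3333 - (-1)·-0.5000 - (1)·0.3750) / (4) = 0.8646
Residual b − A·x = (1.4434, -0.9238, 1.4796, 0.7860)

1.4434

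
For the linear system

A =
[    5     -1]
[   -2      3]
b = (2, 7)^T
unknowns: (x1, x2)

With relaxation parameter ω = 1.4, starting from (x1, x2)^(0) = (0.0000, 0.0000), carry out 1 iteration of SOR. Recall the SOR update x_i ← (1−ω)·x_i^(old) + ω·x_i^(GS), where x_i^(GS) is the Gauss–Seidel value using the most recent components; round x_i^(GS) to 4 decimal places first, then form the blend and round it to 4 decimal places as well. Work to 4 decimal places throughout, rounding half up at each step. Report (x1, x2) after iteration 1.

Iteration 1:
  x1: GS value = (2 - (-1)·0.0000) / (5) = 0.4000;  x1 ← (1−ω)·0.0000 + ω·0.4000 = 0.5600
  x2: GS value = (7 - (-2)·0.5600) / (3) = 2.7067;  x2 ← (1−ω)·0.0000 + ω·2.7067 = 3.7894

(0.5600, 3.7894)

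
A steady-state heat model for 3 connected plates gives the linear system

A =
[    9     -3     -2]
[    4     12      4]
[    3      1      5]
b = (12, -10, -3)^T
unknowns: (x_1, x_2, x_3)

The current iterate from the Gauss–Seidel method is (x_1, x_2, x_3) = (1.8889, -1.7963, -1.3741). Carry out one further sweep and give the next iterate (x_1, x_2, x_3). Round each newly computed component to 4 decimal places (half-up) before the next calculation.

(0.4292, -0.5184, -0.7538)

One sweep:
  x_1 = (12 - (-3)·-1.7963 - (-2)·-1.3741) / (9) = 0.4292
  x_2 = (-10 - (4)·0.4292 - (4)·-1.3741) / (12) = -0.5184
  x_3 = (-3 - (3)·0.4292 - (1)·-0.5184) / (5) = -0.7538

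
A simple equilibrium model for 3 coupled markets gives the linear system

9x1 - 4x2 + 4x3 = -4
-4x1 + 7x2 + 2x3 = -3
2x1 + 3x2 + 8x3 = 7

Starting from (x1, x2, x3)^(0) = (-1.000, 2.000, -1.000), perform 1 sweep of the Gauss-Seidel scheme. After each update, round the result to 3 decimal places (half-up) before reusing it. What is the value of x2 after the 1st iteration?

Iteration 1:
  x1 = (-4 - (-4)·2.000 - (4)·-1.000) / (9) = 0.889
  x2 = (-3 - (-4)·0.889 - (2)·-1.000) / (7) = 0.365
  x3 = (7 - (2)·0.889 - (3)·0.365) / (8) = 0.516

0.365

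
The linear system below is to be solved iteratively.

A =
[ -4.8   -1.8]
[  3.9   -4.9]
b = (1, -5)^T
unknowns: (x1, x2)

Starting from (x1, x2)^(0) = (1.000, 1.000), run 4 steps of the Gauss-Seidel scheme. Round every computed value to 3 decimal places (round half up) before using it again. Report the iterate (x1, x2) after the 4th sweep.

Iteration 1:
  x1 = (1 - (-1.8)·1.000) / (-4.8) = -0.583
  x2 = (-5 - (3.9)·-0.583) / (-4.9) = 0.556
Iteration 2:
  x1 = (1 - (-1.8)·0.556) / (-4.8) = -0.417
  x2 = (-5 - (3.9)·-0.417) / (-4.9) = 0.689
Iteration 3:
  x1 = (1 - (-1.8)·0.689) / (-4.8) = -0.467
  x2 = (-5 - (3.9)·-0.467) / (-4.9) = 0.649
Iteration 4:
  x1 = (1 - (-1.8)·0.649) / (-4.8) = -0.452
  x2 = (-5 - (3.9)·-0.452) / (-4.9) = 0.661

(-0.452, 0.661)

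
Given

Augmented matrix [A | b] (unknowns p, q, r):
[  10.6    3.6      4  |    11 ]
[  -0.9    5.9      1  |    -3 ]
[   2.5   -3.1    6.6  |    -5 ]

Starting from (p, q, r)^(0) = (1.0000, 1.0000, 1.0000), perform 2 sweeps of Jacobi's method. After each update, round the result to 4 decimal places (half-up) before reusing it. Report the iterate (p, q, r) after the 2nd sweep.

Iteration 1:
  p = (11 - (3.6)·1.0000 - (4)·1.0000) / (10.6) = 0.3208
  q = (-3 - (-0.9)·1.0000 - (1)·1.0000) / (5.9) = -0.5254
  r = (-5 - (2.5)·1.0000 - (-3.1)·1.0000) / (6.6) = -0.6667
Iteration 2:
  p = (11 - (3.6)·-0.5254 - (4)·-0.6667) / (10.6) = 1.4678
  q = (-3 - (-0.9)·0.3208 - (1)·-0.6667) / (5.9) = -0.3465
  r = (-5 - (2.5)·0.3208 - (-3.1)·-0.5254) / (6.6) = -1.1259

(1.4678, -0.3465, -1.1259)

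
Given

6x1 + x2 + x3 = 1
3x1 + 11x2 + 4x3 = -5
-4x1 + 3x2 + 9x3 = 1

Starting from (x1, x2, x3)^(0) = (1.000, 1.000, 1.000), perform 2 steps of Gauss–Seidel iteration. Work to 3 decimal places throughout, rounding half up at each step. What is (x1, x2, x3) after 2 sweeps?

Iteration 1:
  x1 = (1 - (1)·1.000 - (1)·1.000) / (6) = -0.167
  x2 = (-5 - (3)·-0.167 - (4)·1.000) / (11) = -0.773
  x3 = (1 - (-4)·-0.167 - (3)·-0.773) / (9) = 0.295
Iteration 2:
  x1 = (1 - (1)·-0.773 - (1)·0.295) / (6) = 0.246
  x2 = (-5 - (3)·0.246 - (4)·0.295) / (11) = -0.629
  x3 = (1 - (-4)·0.246 - (3)·-0.629) / (9) = 0.430

(0.246, -0.629, 0.430)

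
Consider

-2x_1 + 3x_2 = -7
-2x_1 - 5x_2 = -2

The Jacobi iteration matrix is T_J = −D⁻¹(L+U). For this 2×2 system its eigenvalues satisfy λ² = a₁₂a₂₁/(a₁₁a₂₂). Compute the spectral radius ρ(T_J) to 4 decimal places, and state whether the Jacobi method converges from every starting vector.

0.7746

a₁₂a₂₁/(a₁₁a₂₂) = (3)·(-2) / ((-2)·(-5)) = -0.600000
ρ = √|-0.600000| = √0.600000 = 0.7746
ρ < 1, so Jacobi converges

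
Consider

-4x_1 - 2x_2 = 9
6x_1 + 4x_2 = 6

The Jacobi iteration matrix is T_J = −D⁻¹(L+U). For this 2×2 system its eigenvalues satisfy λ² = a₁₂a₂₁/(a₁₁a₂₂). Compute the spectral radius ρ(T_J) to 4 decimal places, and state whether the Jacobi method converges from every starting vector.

0.8660

a₁₂a₂₁/(a₁₁a₂₂) = (-2)·(6) / ((-4)·(4)) = 0.750000
ρ = √|0.750000| = √0.750000 = 0.8660
ρ < 1, so Jacobi converges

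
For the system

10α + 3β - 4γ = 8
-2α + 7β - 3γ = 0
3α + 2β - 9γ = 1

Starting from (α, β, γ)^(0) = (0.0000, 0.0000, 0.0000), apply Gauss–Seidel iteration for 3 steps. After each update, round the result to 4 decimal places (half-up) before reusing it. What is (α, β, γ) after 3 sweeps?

(0.7963, 0.3268, 0.2269)

Iteration 1:
  α = (8 - (3)·0.0000 - (-4)·0.0000) / (10) = 0.8000
  β = (0 - (-2)·0.8000 - (-3)·0.0000) / (7) = 0.2286
  γ = (1 - (3)·0.8000 - (2)·0.2286) / (-9) = 0.2064
Iteration 2:
  α = (8 - (3)·0.2286 - (-4)·0.2064) / (10) = 0.8140
  β = (0 - (-2)·0.8140 - (-3)·0.2064) / (7) = 0.3210
  γ = (1 - (3)·0.8140 - (2)·0.3210) / (-9) = 0.2316
Iteration 3:
  α = (8 - (3)·0.3210 - (-4)·0.2316) / (10) = 0.7963
  β = (0 - (-2)·0.7963 - (-3)·0.2316) / (7) = 0.3268
  γ = (1 - (3)·0.7963 - (2)·0.3268) / (-9) = 0.2269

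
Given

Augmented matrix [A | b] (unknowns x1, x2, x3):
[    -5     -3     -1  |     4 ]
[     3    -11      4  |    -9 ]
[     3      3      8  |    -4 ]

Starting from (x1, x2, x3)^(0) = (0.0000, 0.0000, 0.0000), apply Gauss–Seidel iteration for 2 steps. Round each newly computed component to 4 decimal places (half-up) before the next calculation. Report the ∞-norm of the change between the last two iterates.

Iteration 1:
  x1 = (4 - (-3)·0.0000 - (-1)·0.0000) / (-5) = -0.8000
  x2 = (-9 - (3)·-0.8000 - (4)·0.0000) / (-11) = 0.6000
  x3 = (-4 - (3)·-0.8000 - (3)·0.6000) / (8) = -0.4250
Iteration 2:
  x1 = (4 - (-3)·0.6000 - (-1)·-0.4250) / (-5) = -1.0750
  x2 = (-9 - (3)·-1.0750 - (4)·-0.4250) / (-11) = 0.3705
  x3 = (-4 - (3)·-1.0750 - (3)·0.3705) / (8) = -0.2358
Change: (-0.2750, -0.2295, 0.1892) → max |·| = 0.2750

0.2750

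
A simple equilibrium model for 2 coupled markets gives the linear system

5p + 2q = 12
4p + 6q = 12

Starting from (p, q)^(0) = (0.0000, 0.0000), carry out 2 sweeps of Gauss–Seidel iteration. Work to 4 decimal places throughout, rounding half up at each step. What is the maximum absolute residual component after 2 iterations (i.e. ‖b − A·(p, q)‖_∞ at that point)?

0.2134

Iteration 1:
  p = (12 - (2)·0.0000) / (5) = 2.4000
  q = (12 - (4)·2.4000) / (6) = 0.4000
Iteration 2:
  p = (12 - (2)·0.4000) / (5) = 2.2400
  q = (12 - (4)·2.2400) / (6) = 0.5067
Residual b − A·x = (-0.2134, -0.0002); ∞-norm = 0.2134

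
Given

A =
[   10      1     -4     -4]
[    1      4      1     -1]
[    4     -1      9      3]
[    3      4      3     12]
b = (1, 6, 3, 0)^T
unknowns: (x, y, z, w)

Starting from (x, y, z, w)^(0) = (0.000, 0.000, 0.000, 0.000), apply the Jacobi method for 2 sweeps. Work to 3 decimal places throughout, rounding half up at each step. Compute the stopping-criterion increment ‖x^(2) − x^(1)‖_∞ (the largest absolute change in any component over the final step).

0.608

Iteration 1:
  x = (1 - (1)·0.000 - (-4)·0.000 - (-4)·0.000) / (10) = 0.100
  y = (6 - (1)·0.000 - (1)·0.000 - (-1)·0.000) / (4) = 1.500
  z = (3 - (4)·0.000 - (-1)·0.000 - (3)·0.000) / (9) = 0.333
  w = (0 - (3)·0.000 - (4)·0.000 - (3)·0.000) / (12) = 0.000
Iteration 2:
  x = (1 - (1)·1.500 - (-4)·0.333 - (-4)·0.000) / (10) = 0.083
  y = (6 - (1)·0.100 - (1)·0.333 - (-1)·0.000) / (4) = 1.392
  z = (3 - (4)·0.100 - (-1)·1.500 - (3)·0.000) / (9) = 0.456
  w = (0 - (3)·0.100 - (4)·1.500 - (3)·0.333) / (12) = -0.608
Change: (-0.017, -0.108, 0.123, -0.608) → max |·| = 0.608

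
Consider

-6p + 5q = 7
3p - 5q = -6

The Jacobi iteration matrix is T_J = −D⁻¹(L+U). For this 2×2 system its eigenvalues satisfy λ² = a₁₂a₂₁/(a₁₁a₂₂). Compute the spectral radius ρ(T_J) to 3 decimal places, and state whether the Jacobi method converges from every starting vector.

0.707

a₁₂a₂₁/(a₁₁a₂₂) = (5)·(3) / ((-6)·(-5)) = 0.500000
ρ = √|0.500000| = √0.500000 = 0.707
ρ < 1, so Jacobi converges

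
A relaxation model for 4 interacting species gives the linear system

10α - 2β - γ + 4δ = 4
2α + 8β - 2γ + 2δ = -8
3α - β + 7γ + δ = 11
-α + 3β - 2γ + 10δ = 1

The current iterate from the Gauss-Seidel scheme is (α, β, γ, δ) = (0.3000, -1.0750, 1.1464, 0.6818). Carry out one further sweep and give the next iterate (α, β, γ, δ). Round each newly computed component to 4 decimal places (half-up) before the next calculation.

One sweep:
  α = (4 - (-2)·-1.0750 - (-1)·1.1464 - (4)·0.6818) / (10) = 0.0269
  β = (-8 - (2)·0.0269 - (-2)·1.1464 - (2)·0.6818) / (8) = -0.8906
  γ = (11 - (3)·0.0269 - (-1)·-0.8906 - (1)·0.6818) / (7) = 1.3353
  δ = (1 - (-1)·0.0269 - (3)·-0.8906 - (-2)·1.3353) / (10) = 0.6369

(0.0269, -0.8906, 1.3353, 0.6369)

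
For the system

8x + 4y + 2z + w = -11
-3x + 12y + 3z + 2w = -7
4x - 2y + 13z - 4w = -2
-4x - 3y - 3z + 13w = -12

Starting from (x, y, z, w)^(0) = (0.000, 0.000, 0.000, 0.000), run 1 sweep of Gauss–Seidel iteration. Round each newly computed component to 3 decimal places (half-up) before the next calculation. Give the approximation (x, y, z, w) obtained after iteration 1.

(-1.375, -0.927, 0.127, -1.531)

Iteration 1:
  x = (-11 - (4)·0.000 - (2)·0.000 - (1)·0.000) / (8) = -1.375
  y = (-7 - (-3)·-1.375 - (3)·0.000 - (2)·0.000) / (12) = -0.927
  z = (-2 - (4)·-1.375 - (-2)·-0.927 - (-4)·0.000) / (13) = 0.127
  w = (-12 - (-4)·-1.375 - (-3)·-0.927 - (-3)·0.127) / (13) = -1.531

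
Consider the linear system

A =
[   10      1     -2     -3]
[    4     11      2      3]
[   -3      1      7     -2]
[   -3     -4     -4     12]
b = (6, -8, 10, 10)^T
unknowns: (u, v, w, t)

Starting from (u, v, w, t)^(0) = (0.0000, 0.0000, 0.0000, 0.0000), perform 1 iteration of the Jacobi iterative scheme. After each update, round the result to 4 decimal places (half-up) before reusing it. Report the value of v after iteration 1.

-0.7273

Iteration 1:
  u = (6 - (1)·0.0000 - (-2)·0.0000 - (-3)·0.0000) / (10) = 0.6000
  v = (-8 - (4)·0.0000 - (2)·0.0000 - (3)·0.0000) / (11) = -0.7273
  w = (10 - (-3)·0.0000 - (1)·0.0000 - (-2)·0.0000) / (7) = 1.4286
  t = (10 - (-3)·0.0000 - (-4)·0.0000 - (-4)·0.0000) / (12) = 0.8333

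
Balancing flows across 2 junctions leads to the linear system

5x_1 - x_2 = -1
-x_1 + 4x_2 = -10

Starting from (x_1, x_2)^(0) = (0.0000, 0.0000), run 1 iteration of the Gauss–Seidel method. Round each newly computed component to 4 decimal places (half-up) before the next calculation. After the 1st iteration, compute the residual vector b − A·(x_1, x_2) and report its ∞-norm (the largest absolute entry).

2.5500

Iteration 1:
  x_1 = (-1 - (-1)·0.0000) / (5) = -0.2000
  x_2 = (-10 - (-1)·-0.2000) / (4) = -2.5500
Residual b − A·x = (-2.5500, 0.0000); ∞-norm = 2.5500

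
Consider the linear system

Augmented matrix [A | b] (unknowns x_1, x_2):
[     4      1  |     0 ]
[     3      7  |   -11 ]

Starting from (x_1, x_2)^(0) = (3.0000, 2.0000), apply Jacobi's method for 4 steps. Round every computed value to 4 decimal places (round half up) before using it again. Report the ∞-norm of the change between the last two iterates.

0.1608

Iteration 1:
  x_1 = (0 - (1)·2.0000) / (4) = -0.5000
  x_2 = (-11 - (3)·3.0000) / (7) = -2.8571
Iteration 2:
  x_1 = (0 - (1)·-2.8571) / (4) = 0.7143
  x_2 = (-11 - (3)·-0.5000) / (7) = -1.3571
Iteration 3:
  x_1 = (0 - (1)·-1.3571) / (4) = 0.3393
  x_2 = (-11 - (3)·0.7143) / (7) = -1.8776
Iteration 4:
  x_1 = (0 - (1)·-1.8776) / (4) = 0.4694
  x_2 = (-11 - (3)·0.3393) / (7) = -1.7168
Change: (0.1301, 0.1608) → max |·| = 0.1608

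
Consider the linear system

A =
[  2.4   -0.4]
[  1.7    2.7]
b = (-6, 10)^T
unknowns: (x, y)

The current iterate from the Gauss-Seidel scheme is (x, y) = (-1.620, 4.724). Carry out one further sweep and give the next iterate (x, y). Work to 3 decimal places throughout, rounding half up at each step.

(-1.713, 4.782)

One sweep:
  x = (-6 - (-0.4)·4.724) / (2.4) = -1.713
  y = (10 - (1.7)·-1.713) / (2.7) = 4.782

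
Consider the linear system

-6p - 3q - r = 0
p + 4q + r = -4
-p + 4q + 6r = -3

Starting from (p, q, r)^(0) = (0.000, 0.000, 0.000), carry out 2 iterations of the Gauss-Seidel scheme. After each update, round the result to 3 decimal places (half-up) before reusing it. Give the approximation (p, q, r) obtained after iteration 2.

(0.472, -1.160, 0.352)

Iteration 1:
  p = (0 - (-3)·0.000 - (-1)·0.000) / (-6) = 0.000
  q = (-4 - (1)·0.000 - (1)·0.000) / (4) = -1.000
  r = (-3 - (-1)·0.000 - (4)·-1.000) / (6) = 0.167
Iteration 2:
  p = (0 - (-3)·-1.000 - (-1)·0.167) / (-6) = 0.472
  q = (-4 - (1)·0.472 - (1)·0.167) / (4) = -1.160
  r = (-3 - (-1)·0.472 - (4)·-1.160) / (6) = 0.352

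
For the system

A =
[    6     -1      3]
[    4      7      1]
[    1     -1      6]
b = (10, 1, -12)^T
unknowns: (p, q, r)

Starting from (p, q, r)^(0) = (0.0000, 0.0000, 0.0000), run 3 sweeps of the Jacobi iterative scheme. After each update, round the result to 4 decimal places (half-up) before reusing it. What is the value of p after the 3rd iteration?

Iteration 1:
  p = (10 - (-1)·0.0000 - (3)·0.0000) / (6) = 1.6667
  q = (1 - (4)·0.0000 - (1)·0.0000) / (7) = 0.1429
  r = (-12 - (1)·0.0000 - (-1)·0.0000) / (6) = -2.0000
Iteration 2:
  p = (10 - (-1)·0.1429 - (3)·-2.0000) / (6) = 2.6905
  q = (1 - (4)·1.6667 - (1)·-2.0000) / (7) = -0.5238
  r = (-12 - (1)·1.6667 - (-1)·0.1429) / (6) = -2.2540
Iteration 3:
  p = (10 - (-1)·-0.5238 - (3)·-2.2540) / (6) = 2.7064
  q = (1 - (4)·2.6905 - (1)·-2.2540) / (7) = -1.0726
  r = (-12 - (1)·2.6905 - (-1)·-0.5238) / (6) = -2.5357

2.7064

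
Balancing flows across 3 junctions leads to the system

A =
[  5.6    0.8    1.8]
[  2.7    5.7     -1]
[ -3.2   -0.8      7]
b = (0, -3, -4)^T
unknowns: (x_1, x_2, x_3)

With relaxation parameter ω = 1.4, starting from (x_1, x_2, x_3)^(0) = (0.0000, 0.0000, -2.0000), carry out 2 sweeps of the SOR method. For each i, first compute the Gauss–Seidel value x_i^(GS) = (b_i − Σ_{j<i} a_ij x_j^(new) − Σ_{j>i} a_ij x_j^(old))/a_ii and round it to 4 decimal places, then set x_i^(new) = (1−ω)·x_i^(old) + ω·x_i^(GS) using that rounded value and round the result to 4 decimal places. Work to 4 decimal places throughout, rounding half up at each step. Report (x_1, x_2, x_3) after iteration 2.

(-0.1229, 0.1444, -0.9692)

Iteration 1:
  x_1: GS value = (0 - (0.8)·0.0000 - (1.8)·-2.0000) / (5.6) = 0.6429;  x_1 ← (1−ω)·0.0000 + ω·0.6429 = 0.9001
  x_2: GS value = (-3 - (2.7)·0.9001 - (-1)·-2.0000) / (5.7) = -1.3036;  x_2 ← (1−ω)·0.0000 + ω·-1.3036 = -1.8250
  x_3: GS value = (-4 - (-3.2)·0.9001 - (-0.8)·-1.8250) / (7) = -0.3685;  x_3 ← (1−ω)·-2.0000 + ω·-0.3685 = 0.2841
Iteration 2:
  x_1: GS value = (0 - (0.8)·-1.8250 - (1.8)·0.2841) / (5.6) = 0.1694;  x_1 ← (1−ω)·0.9001 + ω·0.1694 = -0.1229
  x_2: GS value = (-3 - (2.7)·-0.1229 - (-1)·0.2841) / (5.7) = -0.4183;  x_2 ← (1−ω)·-1.8250 + ω·-0.4183 = 0.1444
  x_3: GS value = (-4 - (-3.2)·-0.1229 - (-0.8)·0.1444) / (7) = -0.6111;  x_3 ← (1−ω)·0.2841 + ω·-0.6111 = -0.9692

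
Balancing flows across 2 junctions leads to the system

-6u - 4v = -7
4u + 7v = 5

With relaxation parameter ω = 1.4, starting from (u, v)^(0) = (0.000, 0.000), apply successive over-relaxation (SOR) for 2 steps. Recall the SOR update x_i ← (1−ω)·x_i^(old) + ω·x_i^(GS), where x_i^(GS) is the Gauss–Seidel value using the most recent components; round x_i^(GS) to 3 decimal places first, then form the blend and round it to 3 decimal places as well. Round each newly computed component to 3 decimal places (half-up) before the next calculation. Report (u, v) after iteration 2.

(1.266, 0.110)

Iteration 1:
  u: GS value = (-7 - (-4)·0.000) / (-6) = 1.167;  u ← (1−ω)·0.000 + ω·1.167 = 1.634
  v: GS value = (5 - (4)·1.634) / (7) = -0.219;  v ← (1−ω)·0.000 + ω·-0.219 = -0.307
Iteration 2:
  u: GS value = (-7 - (-4)·-0.307) / (-6) = 1.371;  u ← (1−ω)·1.634 + ω·1.371 = 1.266
  v: GS value = (5 - (4)·1.266) / (7) = -0.009;  v ← (1−ω)·-0.307 + ω·-0.009 = 0.110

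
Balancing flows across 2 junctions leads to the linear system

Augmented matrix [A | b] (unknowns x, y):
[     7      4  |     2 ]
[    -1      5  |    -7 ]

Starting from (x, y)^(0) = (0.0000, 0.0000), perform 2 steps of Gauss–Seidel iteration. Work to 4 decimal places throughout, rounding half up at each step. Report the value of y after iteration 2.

-1.1894

Iteration 1:
  x = (2 - (4)·0.0000) / (7) = 0.2857
  y = (-7 - (-1)·0.2857) / (5) = -1.3429
Iteration 2:
  x = (2 - (4)·-1.3429) / (7) = 1.0531
  y = (-7 - (-1)·1.0531) / (5) = -1.1894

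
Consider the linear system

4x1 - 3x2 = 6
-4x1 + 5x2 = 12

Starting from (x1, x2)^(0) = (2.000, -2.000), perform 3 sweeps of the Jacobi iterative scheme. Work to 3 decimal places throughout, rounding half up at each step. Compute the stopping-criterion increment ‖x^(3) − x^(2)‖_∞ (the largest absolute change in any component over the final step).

3.600

Iteration 1:
  x1 = (6 - (-3)·-2.000) / (4) = 0.000
  x2 = (12 - (-4)·2.000) / (5) = 4.000
Iteration 2:
  x1 = (6 - (-3)·4.000) / (4) = 4.500
  x2 = (12 - (-4)·0.000) / (5) = 2.400
Iteration 3:
  x1 = (6 - (-3)·2.400) / (4) = 3.300
  x2 = (12 - (-4)·4.500) / (5) = 6.000
Change: (-1.200, 3.600) → max |·| = 3.600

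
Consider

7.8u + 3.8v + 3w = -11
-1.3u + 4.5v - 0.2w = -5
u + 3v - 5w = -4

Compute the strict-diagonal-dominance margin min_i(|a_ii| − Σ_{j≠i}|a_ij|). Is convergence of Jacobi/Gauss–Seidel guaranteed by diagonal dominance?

1

row 1: |7.8| − (3.8+3) = 1
row 2: |4.5| − (1.3+0.2) = 3
row 3: |-5| − (1+3) = 1
minimum over rows = 1 → strictly diagonally dominant (convergence guaranteed)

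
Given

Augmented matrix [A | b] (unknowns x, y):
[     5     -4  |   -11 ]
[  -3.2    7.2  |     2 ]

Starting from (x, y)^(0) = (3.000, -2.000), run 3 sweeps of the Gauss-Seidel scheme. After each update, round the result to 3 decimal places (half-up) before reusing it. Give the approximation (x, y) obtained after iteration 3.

Iteration 1:
  x = (-11 - (-4)·-2.000) / (5) = -3.800
  y = (2 - (-3.2)·-3.800) / (7.2) = -1.411
Iteration 2:
  x = (-11 - (-4)·-1.411) / (5) = -3.329
  y = (2 - (-3.2)·-3.329) / (7.2) = -1.202
Iteration 3:
  x = (-11 - (-4)·-1.202) / (5) = -3.162
  y = (2 - (-3.2)·-3.162) / (7.2) = -1.128

(-3.162, -1.128)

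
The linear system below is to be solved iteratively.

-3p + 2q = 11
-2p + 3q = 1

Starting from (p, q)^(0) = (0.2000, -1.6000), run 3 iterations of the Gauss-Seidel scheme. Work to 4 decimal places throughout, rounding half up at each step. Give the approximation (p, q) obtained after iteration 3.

Iteration 1:
  p = (11 - (2)·-1.6000) / (-3) = -4.7333
  q = (1 - (-2)·-4.7333) / (3) = -2.8222
Iteration 2:
  p = (11 - (2)·-2.8222) / (-3) = -5.5481
  q = (1 - (-2)·-5.5481) / (3) = -3.3654
Iteration 3:
  p = (11 - (2)·-3.3654) / (-3) = -5.9103
  q = (1 - (-2)·-5.9103) / (3) = -3.6069

(-5.9103, -3.6069)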